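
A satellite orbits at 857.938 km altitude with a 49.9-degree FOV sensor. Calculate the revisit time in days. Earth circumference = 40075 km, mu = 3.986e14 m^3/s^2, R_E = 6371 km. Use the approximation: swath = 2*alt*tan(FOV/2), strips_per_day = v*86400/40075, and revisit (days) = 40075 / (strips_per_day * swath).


swath = 2*857.938*tan(0.4354596) = 798.3039 km
v = sqrt(mu/r) = 7425.5974 m/s = 7.4256 km/s
strips/day = v*86400/40075 = 7.4256*86400/40075 = 16.0093
coverage/day = strips * swath = 16.0093 * 798.3039 = 12780.2647 km
revisit = 40075 / 12780.2647 = 3.1357 days

3.1357 days


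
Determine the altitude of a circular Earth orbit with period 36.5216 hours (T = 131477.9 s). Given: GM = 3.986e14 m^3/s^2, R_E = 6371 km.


T = 131477.9 s
r = (mu*T^2/(4*pi^2))^(1/3) = (3.986e14 * 131477.9^2 / (4*pi^2))^(1/3)
r = 5.5884885e+07 m = 55884.8846 km
alt = r - R_E = 55884.8846 - 6371 = 49513.8846 km

49513.8846 km


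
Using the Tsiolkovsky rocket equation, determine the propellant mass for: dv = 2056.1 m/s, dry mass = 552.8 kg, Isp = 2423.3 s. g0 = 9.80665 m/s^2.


ve = Isp * g0 = 2423.3 * 9.80665 = 23764.454945 m/s
mass ratio = exp(dv/ve) = exp(2056.1/23764.454945) = 1.09037315
m_prop = m_dry * (mr - 1) = 552.8 * (1.09037315 - 1)
m_prop = 49.9583 kg

49.9583 kg


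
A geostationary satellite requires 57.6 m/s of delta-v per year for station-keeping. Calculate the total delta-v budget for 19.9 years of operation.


dV = rate * years = 57.6 * 19.9
dV = 1146.2400 m/s

1146.2400 m/s


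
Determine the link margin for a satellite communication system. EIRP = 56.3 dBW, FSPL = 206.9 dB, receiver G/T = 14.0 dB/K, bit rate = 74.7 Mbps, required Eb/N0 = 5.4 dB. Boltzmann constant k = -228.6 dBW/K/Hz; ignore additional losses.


C/N0 = EIRP - FSPL + G/T - k = 56.3 - 206.9 + 14.0 - (-228.6)
C/N0 = 92.0000 dB-Hz
R_b = 74.7 Mbps = 7.47e+07 bps -> 10*log10(R_b) = 78.7332 dB-Hz
Eb/N0 = C/N0 - 10*log10(R_b) = 92.0000 - 78.7332 = 13.2668 dB
Margin = Eb/N0 - Eb/N0_req = 13.2668 - 5.4 = 7.8668 dB (link closes)

7.8668 dB


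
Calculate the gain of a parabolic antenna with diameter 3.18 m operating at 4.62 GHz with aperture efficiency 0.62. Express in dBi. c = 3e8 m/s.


lambda = c/f = 3e8 / 4.62e+09 = 0.06493506 m
G = eta*(pi*D/lambda)^2 = 0.62*(pi*3.18/0.06493506)^2
G = 14675.3043 (linear)
G = 10*log10(14675.3043) = 41.6659 dBi

41.6659 dBi


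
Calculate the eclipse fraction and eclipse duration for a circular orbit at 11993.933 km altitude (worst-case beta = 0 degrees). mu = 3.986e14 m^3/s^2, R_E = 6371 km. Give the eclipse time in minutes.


r = 18364.9330 km
T = 412.8041 min
Eclipse fraction = arcsin(R_E/r)/pi = arcsin(6371.0000/18364.9330)/pi
= arcsin(0.3469111)/pi = 0.1127695
Eclipse duration = 0.1127695 * 412.8041 = 46.5517 min

46.5517 minutes


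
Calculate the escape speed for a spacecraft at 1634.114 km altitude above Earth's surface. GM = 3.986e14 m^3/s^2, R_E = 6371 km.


r = 6371.0 + 1634.114 = 8005.1140 km = 8.005114e+06 m
v_esc = sqrt(2*mu/r) = sqrt(2*3.986e14 / 8.005114e+06)
v_esc = 9979.2955 m/s = 9.9793 km/s

9.9793 km/s


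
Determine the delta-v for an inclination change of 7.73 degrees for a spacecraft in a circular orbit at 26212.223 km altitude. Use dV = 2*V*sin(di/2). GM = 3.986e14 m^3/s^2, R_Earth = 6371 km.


r = 32583.2230 km = 3.2583223e+07 m
V = sqrt(mu/r) = 3497.6120 m/s
di = 7.73 deg = 0.134914 rad
dV = 2*V*sin(di/2) = 2*3497.6120*sin(0.06745698)
dV = 471.5189 m/s = 0.4715189 km/s

0.4715 km/s


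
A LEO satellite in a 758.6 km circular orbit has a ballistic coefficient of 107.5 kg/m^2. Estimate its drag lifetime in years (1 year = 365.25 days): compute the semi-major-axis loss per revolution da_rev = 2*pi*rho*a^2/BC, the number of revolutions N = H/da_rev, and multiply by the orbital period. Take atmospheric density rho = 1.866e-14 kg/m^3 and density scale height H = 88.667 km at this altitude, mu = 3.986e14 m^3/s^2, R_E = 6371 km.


a = R_E + alt = 7129.6000 km = 7.1296e+06 m
da_rev = 2*pi*rho*a^2/BC = 2*pi*1.866e-14*(7.1296e+06)^2/107.5 = 0.0554387428 m per revolution
N = H/da_rev = 88667.0000 m / 0.0554387428 m = 1.5993689e+06 revolutions
P = 2*pi*sqrt(a^3/mu) = 5991.1331 s
lifetime = N*P = 1.5993689e+06 * 5991.1331 = 9.5820318e+09 s = 110903.1463 days
years = 110903.1463 / 365.25 = 303.6363 years

303.6363 years


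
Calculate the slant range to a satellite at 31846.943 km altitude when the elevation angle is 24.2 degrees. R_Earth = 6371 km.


h = 31846.943 km, el = 24.2 deg
d = -R_E*sin(el) + sqrt((R_E*sin(el))^2 + 2*R_E*h + h^2)
d = -6371.0000*sin(0.4223697) + sqrt((6371.0000*0.409923)^2 + 2*6371.0000*31846.943 + 31846.943^2)
d = 35161.9436 km

35161.9436 km


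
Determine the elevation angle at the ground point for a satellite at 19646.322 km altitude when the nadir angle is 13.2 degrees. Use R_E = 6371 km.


r = R_E + alt = 26017.3220 km
Law of sines in the satellite / Earth-center / ground-point triangle:
  sin(nadir)/R_E = sin(90 + el)/r  =>  cos(el) = (r/R_E)*sin(nadir)
cos(el) = (26017.3220 / 6371.0000) * sin(13.2 deg) = 0.9325189
el = arccos(0.9325189) = 21.1691 deg
(Earth-central angle = 90 - nadir - el = 55.6309 deg)

21.1691 degrees


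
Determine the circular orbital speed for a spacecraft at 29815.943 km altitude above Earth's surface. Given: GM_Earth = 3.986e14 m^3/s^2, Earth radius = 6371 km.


r = R_E + alt = 6371.0 + 29815.943 = 36186.9430 km = 3.6186943e+07 m
v = sqrt(mu/r) = sqrt(3.986e14 / 3.6186943e+07) = 3318.8888 m/s = 3.3189 km/s

3.3189 km/s


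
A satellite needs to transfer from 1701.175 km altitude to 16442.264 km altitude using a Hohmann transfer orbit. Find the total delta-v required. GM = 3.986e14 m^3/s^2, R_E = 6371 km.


r1 = 8072.1750 km = 8.072175e+06 m
r2 = 22813.2640 km = 2.2813264e+07 m
dv1 = sqrt(mu/r1)*(sqrt(2*r2/(r1+r2)) - 1) = 1513.8753 m/s
dv2 = sqrt(mu/r2)*(1 - sqrt(2*r1/(r1+r2))) = 1157.8905 m/s
total dv = |dv1| + |dv2| = 1513.8753 + 1157.8905 = 2671.7658 m/s = 2.6718 km/s

2.6718 km/s


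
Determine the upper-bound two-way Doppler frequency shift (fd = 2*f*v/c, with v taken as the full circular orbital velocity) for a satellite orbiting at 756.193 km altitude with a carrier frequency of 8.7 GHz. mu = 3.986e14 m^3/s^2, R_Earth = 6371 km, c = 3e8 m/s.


r = 7.127193e+06 m
v = sqrt(mu/r) = 7478.4120 m/s (worst-case radial velocity)
f = 8.7 GHz = 8.7e+09 Hz
fd = 2*f*v/c = 2*8.7e+09*7478.4120/3.0e+08
fd = 433747.8959 Hz

433747.8959 Hz


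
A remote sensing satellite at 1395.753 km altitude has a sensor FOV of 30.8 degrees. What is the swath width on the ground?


FOV = 30.8 deg = 0.5375614 rad
swath = 2 * alt * tan(FOV/2) = 2 * 1395.753 * tan(0.2687807)
swath = 2 * 1395.753 * 0.2754459
swath = 768.9089 km

768.9089 km


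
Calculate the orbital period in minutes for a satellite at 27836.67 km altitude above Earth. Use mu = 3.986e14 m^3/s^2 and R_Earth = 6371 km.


r = 34207.6700 km = 3.420767e+07 m
T = 2*pi*sqrt(r^3/mu) = 2*pi*sqrt(4.0028607e+22 / 3.986e14)
T = 62964.6019 s = 1049.4100 min

1049.4100 minutes


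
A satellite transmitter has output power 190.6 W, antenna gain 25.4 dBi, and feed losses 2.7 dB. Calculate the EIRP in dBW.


Pt = 190.6 W = 22.8012 dBW
EIRP = Pt_dBW + Gt - losses = 22.8012 + 25.4 - 2.7 = 45.5012 dBW

45.5012 dBW


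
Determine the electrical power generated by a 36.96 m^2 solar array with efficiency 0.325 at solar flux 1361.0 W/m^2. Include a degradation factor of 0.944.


P = area * eta * S * degradation
P = 36.96 * 0.325 * 1361.0 * 0.944
P = 15432.8254 W

15432.8254 W


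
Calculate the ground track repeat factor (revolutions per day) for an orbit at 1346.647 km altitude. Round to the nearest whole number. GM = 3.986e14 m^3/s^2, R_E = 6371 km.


r = 7.717647e+06 m
T = 2*pi*sqrt(r^3/mu) = 6747.4331 s = 112.4572 min
revs/day = 1440 / 112.4572 = 12.8049
Rounded: 13 revolutions per day

13 revolutions per day


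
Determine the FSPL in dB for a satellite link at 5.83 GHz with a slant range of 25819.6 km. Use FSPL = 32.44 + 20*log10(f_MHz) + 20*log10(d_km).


f = 5.83 GHz = 5830.0000 MHz
d = 25819.6 km
FSPL = 32.44 + 20*log10(5830.0000) + 20*log10(25819.6)
FSPL = 32.44 + 75.3134 + 88.2390
FSPL = 195.9924 dB

195.9924 dB


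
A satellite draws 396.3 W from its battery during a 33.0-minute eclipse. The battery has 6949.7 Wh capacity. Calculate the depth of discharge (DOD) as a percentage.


E_used = P * t / 60 = 396.3 * 33.0 / 60 = 217.9650 Wh
DOD = E_used / E_total * 100 = 217.9650 / 6949.7 * 100
DOD = 3.1363 %

3.1363 %


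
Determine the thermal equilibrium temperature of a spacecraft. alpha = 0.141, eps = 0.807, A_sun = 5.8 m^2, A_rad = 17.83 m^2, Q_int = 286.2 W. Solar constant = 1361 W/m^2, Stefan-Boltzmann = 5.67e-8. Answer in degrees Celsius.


Numerator = alpha*S*A_sun + Q_int = 0.141*1361*5.8 + 286.2 = 1399.2258 W
Denominator = eps*sigma*A_rad = 0.807*5.67e-8*17.83 = 8.1584553e-07 W/K^4
T^4 = 1.7150622e+09 K^4
T = 203.5026 K = -69.6474 C

-69.6474 degrees Celsius


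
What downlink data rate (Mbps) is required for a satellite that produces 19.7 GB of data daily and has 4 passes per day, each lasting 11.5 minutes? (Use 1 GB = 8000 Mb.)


total contact time = 4 * 11.5 * 60 = 2760.0000 s
data = 19.7 GB = 157600.0000 Mb
rate = 157600.0000 / 2760.0000 = 57.1014 Mbps

57.1014 Mbps


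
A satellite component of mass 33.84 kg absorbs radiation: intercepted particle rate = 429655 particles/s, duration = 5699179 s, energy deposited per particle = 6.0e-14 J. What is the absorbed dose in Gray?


Total energy deposited = rate * time * E_per
  = 429655 * 5699179 * 6.0e-14 = 0.1469208 J
Dose = E_total / mass = 0.1469208 / 33.84
Dose = 0.004341633 Gy

0.0043 Gy


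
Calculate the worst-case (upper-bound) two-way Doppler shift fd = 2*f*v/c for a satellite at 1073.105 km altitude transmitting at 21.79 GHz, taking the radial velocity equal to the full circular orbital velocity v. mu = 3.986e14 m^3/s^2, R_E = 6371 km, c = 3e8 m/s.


r = 7.444105e+06 m
v = sqrt(mu/r) = 7317.4945 m/s (worst-case radial velocity)
f = 21.79 GHz = 2.179e+10 Hz
fd = 2*f*v/c = 2*2.179e+10*7317.4945/3.0e+08
fd = 1.062988e+06 Hz

1.0630e+06 Hz


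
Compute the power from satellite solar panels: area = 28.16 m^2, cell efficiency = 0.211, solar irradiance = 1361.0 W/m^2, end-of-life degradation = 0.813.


P = area * eta * S * degradation
P = 28.16 * 0.211 * 1361.0 * 0.813
P = 6574.5158 W

6574.5158 W


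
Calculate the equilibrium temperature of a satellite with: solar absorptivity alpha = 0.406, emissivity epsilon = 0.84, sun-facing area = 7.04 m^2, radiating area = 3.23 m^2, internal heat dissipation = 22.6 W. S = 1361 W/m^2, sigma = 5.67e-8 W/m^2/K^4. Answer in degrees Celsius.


Numerator = alpha*S*A_sun + Q_int = 0.406*1361*7.04 + 22.6 = 3912.6646 W
Denominator = eps*sigma*A_rad = 0.84*5.67e-8*3.23 = 1.5383844e-07 W/K^4
T^4 = 2.5433595e+10 K^4
T = 399.3484 K = 126.1984 C

126.1984 degrees Celsius


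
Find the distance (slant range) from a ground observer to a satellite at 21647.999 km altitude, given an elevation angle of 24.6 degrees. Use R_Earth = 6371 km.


h = 21647.999 km, el = 24.6 deg
d = -R_E*sin(el) + sqrt((R_E*sin(el))^2 + 2*R_E*h + h^2)
d = -6371.0000*sin(0.429351) + sqrt((6371.0000*0.4162808)^2 + 2*6371.0000*21647.999 + 21647.999^2)
d = 24761.5292 km

24761.5292 km


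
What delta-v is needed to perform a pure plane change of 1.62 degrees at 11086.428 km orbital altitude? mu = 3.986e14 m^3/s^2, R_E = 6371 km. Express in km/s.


r = 17457.4280 km = 1.7457428e+07 m
V = sqrt(mu/r) = 4778.3562 m/s
di = 1.62 deg = 0.02827433 rad
dV = 2*V*sin(di/2) = 2*4778.3562*sin(0.01413717)
dV = 135.1003 m/s = 0.1351003 km/s

0.1351 km/s


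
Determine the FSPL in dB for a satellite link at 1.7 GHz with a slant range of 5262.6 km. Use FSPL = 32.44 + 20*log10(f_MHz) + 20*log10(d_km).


f = 1.7 GHz = 1700.0000 MHz
d = 5262.6 km
FSPL = 32.44 + 20*log10(1700.0000) + 20*log10(5262.6)
FSPL = 32.44 + 64.6090 + 74.4240
FSPL = 171.4730 dB

171.4730 dB


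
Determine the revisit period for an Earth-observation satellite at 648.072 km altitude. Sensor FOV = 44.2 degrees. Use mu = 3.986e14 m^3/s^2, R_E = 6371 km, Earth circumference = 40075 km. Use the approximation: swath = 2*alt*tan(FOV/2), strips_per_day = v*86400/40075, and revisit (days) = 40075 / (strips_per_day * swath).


swath = 2*648.072*tan(0.3857178) = 526.3095 km
v = sqrt(mu/r) = 7535.7902 m/s = 7.5358 km/s
strips/day = v*86400/40075 = 7.5358*86400/40075 = 16.2468
coverage/day = strips * swath = 16.2468 * 526.3095 = 8550.8683 km
revisit = 40075 / 8550.8683 = 4.6867 days

4.6867 days


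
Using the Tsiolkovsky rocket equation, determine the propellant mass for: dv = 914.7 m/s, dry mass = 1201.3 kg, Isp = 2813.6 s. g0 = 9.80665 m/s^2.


ve = Isp * g0 = 2813.6 * 9.80665 = 27591.990440 m/s
mass ratio = exp(dv/ve) = exp(914.7/27591.990440) = 1.03370654
m_prop = m_dry * (mr - 1) = 1201.3 * (1.03370654 - 1)
m_prop = 40.4917 kg

40.4917 kg


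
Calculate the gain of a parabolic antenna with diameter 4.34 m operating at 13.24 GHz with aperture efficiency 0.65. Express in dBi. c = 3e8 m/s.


lambda = c/f = 3e8 / 1.324e+10 = 0.02265861 m
G = eta*(pi*D/lambda)^2 = 0.65*(pi*4.34/0.02265861)^2
G = 235356.4051 (linear)
G = 10*log10(235356.4051) = 53.7173 dBi

53.7173 dBi


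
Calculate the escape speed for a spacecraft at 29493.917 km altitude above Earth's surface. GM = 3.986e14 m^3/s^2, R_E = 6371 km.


r = 6371.0 + 29493.917 = 35864.9170 km = 3.5864917e+07 m
v_esc = sqrt(2*mu/r) = sqrt(2*3.986e14 / 3.5864917e+07)
v_esc = 4714.6421 m/s = 4.7146 km/s

4.7146 km/s


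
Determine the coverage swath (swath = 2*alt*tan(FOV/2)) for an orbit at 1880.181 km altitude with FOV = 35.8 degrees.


FOV = 35.8 deg = 0.6248279 rad
swath = 2 * alt * tan(FOV/2) = 2 * 1880.181 * tan(0.3124139)
swath = 2 * 1880.181 * 0.3229912
swath = 1214.5638 km

1214.5638 km


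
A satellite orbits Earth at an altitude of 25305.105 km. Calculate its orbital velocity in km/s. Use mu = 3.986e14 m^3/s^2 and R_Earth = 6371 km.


r = R_E + alt = 6371.0 + 25305.105 = 31676.1050 km = 3.1676105e+07 m
v = sqrt(mu/r) = sqrt(3.986e14 / 3.1676105e+07) = 3547.3395 m/s = 3.5473 km/s

3.5473 km/s


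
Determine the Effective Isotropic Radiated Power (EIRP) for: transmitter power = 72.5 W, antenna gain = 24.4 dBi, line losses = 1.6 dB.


Pt = 72.5 W = 18.6034 dBW
EIRP = Pt_dBW + Gt - losses = 18.6034 + 24.4 - 1.6 = 41.4034 dBW

41.4034 dBW


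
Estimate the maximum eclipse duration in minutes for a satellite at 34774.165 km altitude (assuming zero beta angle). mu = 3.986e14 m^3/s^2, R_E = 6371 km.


r = 41145.1650 km
T = 1384.3254 min
Eclipse fraction = arcsin(R_E/r)/pi = arcsin(6371.0000/41145.1650)/pi
= arcsin(0.154842)/pi = 0.04948685
Eclipse duration = 0.04948685 * 1384.3254 = 68.5059 min

68.5059 minutes


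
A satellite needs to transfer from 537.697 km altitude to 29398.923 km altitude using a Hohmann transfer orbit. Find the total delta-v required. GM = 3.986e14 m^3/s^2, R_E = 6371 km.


r1 = 6908.6970 km = 6.908697e+06 m
r2 = 35769.9230 km = 3.5769923e+07 m
dv1 = sqrt(mu/r1)*(sqrt(2*r2/(r1+r2)) - 1) = 2238.4596 m/s
dv2 = sqrt(mu/r2)*(1 - sqrt(2*r1/(r1+r2))) = 1438.7744 m/s
total dv = |dv1| + |dv2| = 2238.4596 + 1438.7744 = 3677.2339 m/s = 3.6772 km/s

3.6772 km/s


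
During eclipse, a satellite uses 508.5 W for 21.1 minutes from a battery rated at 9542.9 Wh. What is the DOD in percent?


E_used = P * t / 60 = 508.5 * 21.1 / 60 = 178.8225 Wh
DOD = E_used / E_total * 100 = 178.8225 / 9542.9 * 100
DOD = 1.8739 %

1.8739 %


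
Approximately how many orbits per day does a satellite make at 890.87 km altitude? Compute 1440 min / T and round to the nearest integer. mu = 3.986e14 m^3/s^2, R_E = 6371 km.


r = 7.26187e+06 m
T = 2*pi*sqrt(r^3/mu) = 6158.6273 s = 102.6438 min
revs/day = 1440 / 102.6438 = 14.0291
Rounded: 14 revolutions per day

14 revolutions per day


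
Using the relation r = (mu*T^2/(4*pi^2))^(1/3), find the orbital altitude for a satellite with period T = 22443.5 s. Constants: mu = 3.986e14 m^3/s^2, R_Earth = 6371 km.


T = 22443.5 s
r = (mu*T^2/(4*pi^2))^(1/3) = (3.986e14 * 22443.5^2 / (4*pi^2))^(1/3)
r = 1.7197009e+07 m = 17197.0086 km
alt = r - R_E = 17197.0086 - 6371 = 10826.0086 km

10826.0086 km


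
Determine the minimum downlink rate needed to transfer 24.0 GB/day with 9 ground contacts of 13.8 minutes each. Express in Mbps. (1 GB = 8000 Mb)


total contact time = 9 * 13.8 * 60 = 7452.0000 s
data = 24.0 GB = 192000.0000 Mb
rate = 192000.0000 / 7452.0000 = 25.7649 Mbps

25.7649 Mbps


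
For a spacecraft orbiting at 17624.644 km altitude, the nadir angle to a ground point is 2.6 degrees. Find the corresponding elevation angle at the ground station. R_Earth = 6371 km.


r = R_E + alt = 23995.6440 km
Law of sines in the satellite / Earth-center / ground-point triangle:
  sin(nadir)/R_E = sin(90 + el)/r  =>  cos(el) = (r/R_E)*sin(nadir)
cos(el) = (23995.6440 / 6371.0000) * sin(2.6 deg) = 0.1708545
el = arccos(0.1708545) = 80.1625 deg
(Earth-central angle = 90 - nadir - el = 7.2375 deg)

80.1625 degrees


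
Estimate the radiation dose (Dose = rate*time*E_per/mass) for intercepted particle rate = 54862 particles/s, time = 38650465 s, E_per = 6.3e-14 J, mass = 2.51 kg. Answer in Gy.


Total energy deposited = rate * time * E_per
  = 54862 * 38650465 * 6.3e-14 = 0.1335878 J
Dose = E_total / mass = 0.1335878 / 2.51
Dose = 0.05322224 Gy

0.0532 Gy


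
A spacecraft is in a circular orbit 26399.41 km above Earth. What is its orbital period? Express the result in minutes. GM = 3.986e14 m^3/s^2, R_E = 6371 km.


r = 32770.4100 km = 3.277041e+07 m
T = 2*pi*sqrt(r^3/mu) = 2*pi*sqrt(3.5192136e+22 / 3.986e14)
T = 59038.3258 s = 983.9721 min

983.9721 minutes


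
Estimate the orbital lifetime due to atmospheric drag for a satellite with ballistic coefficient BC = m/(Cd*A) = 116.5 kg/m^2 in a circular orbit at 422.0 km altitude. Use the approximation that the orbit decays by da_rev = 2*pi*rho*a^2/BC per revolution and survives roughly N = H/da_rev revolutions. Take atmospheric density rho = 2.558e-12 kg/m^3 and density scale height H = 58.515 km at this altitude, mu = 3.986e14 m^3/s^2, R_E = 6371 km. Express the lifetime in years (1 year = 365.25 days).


a = R_E + alt = 6793.0000 km = 6.793e+06 m
da_rev = 2*pi*rho*a^2/BC = 2*pi*2.558e-12*(6.793e+06)^2/116.5 = 6.366162 m per revolution
N = H/da_rev = 58515.0000 m / 6.366162 m = 9191.5657 revolutions
P = 2*pi*sqrt(a^3/mu) = 5571.9042 s
lifetime = N*P = 9191.5657 * 5571.9042 = 5.1214524e+07 s = 592.7607 days
years = 592.7607 / 365.25 = 1.6229 years

1.6229 years


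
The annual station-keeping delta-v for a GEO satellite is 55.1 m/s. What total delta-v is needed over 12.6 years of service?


dV = rate * years = 55.1 * 12.6
dV = 694.2600 m/s

694.2600 m/s


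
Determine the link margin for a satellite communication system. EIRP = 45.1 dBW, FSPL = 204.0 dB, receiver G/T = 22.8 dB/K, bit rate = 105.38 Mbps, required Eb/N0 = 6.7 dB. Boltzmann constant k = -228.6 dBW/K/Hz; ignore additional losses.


C/N0 = EIRP - FSPL + G/T - k = 45.1 - 204.0 + 22.8 - (-228.6)
C/N0 = 92.5000 dB-Hz
R_b = 105.38 Mbps = 1.0538e+08 bps -> 10*log10(R_b) = 80.2276 dB-Hz
Eb/N0 = C/N0 - 10*log10(R_b) = 92.5000 - 80.2276 = 12.2724 dB
Margin = Eb/N0 - Eb/N0_req = 12.2724 - 6.7 = 5.5724 dB (link closes)

5.5724 dB


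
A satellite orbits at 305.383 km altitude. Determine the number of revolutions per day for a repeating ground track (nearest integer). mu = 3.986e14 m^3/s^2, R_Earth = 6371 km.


r = 6.676383e+06 m
T = 2*pi*sqrt(r^3/mu) = 5429.0405 s = 90.4840 min
revs/day = 1440 / 90.4840 = 15.9144
Rounded: 16 revolutions per day

16 revolutions per day


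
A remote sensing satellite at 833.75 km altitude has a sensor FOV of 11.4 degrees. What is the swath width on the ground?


FOV = 11.4 deg = 0.1989675 rad
swath = 2 * alt * tan(FOV/2) = 2 * 833.75 * tan(0.09948377)
swath = 2 * 833.75 * 0.09981327
swath = 166.4386 km

166.4386 km


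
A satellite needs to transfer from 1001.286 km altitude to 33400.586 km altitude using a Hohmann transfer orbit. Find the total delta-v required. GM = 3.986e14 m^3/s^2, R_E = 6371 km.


r1 = 7372.2860 km = 7.372286e+06 m
r2 = 39771.5860 km = 3.9771586e+07 m
dv1 = sqrt(mu/r1)*(sqrt(2*r2/(r1+r2)) - 1) = 2198.1152 m/s
dv2 = sqrt(mu/r2)*(1 - sqrt(2*r1/(r1+r2))) = 1395.3326 m/s
total dv = |dv1| + |dv2| = 2198.1152 + 1395.3326 = 3593.4478 m/s = 3.5934 km/s

3.5934 km/s


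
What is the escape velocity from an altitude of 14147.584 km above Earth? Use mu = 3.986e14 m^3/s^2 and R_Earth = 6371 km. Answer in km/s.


r = 6371.0 + 14147.584 = 20518.5840 km = 2.0518584e+07 m
v_esc = sqrt(2*mu/r) = sqrt(2*3.986e14 / 2.0518584e+07)
v_esc = 6233.1841 m/s = 6.2332 km/s

6.2332 km/s


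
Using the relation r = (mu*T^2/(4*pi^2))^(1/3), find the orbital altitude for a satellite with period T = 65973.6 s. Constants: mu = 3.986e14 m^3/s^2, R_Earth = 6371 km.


T = 65973.6 s
r = (mu*T^2/(4*pi^2))^(1/3) = (3.986e14 * 65973.6^2 / (4*pi^2))^(1/3)
r = 3.5288996e+07 m = 35288.9964 km
alt = r - R_E = 35288.9964 - 6371 = 28917.9964 km

28917.9964 km


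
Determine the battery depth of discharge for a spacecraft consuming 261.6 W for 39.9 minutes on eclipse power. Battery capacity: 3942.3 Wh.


E_used = P * t / 60 = 261.6 * 39.9 / 60 = 173.9640 Wh
DOD = E_used / E_total * 100 = 173.9640 / 3942.3 * 100
DOD = 4.4128 %

4.4128 %


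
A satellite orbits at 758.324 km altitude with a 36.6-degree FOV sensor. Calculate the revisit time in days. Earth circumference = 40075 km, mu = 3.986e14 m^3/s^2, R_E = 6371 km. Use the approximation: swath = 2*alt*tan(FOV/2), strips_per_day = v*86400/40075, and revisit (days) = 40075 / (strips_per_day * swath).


swath = 2*758.324*tan(0.3193953) = 501.5834 km
v = sqrt(mu/r) = 7477.2942 m/s = 7.4773 km/s
strips/day = v*86400/40075 = 7.4773*86400/40075 = 16.1207
coverage/day = strips * swath = 16.1207 * 501.5834 = 8085.8897 km
revisit = 40075 / 8085.8897 = 4.9562 days

4.9562 days


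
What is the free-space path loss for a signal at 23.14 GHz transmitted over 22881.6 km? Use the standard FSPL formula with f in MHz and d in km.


f = 23.14 GHz = 23140.0000 MHz
d = 22881.6 km
FSPL = 32.44 + 20*log10(23140.0000) + 20*log10(22881.6)
FSPL = 32.44 + 87.2873 + 87.1897
FSPL = 206.9170 dB

206.9170 dB


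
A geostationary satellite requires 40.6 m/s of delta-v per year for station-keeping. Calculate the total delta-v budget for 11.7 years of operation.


dV = rate * years = 40.6 * 11.7
dV = 475.0200 m/s

475.0200 m/s


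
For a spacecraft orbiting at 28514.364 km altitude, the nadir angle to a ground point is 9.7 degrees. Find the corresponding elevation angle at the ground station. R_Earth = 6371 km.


r = R_E + alt = 34885.3640 km
Law of sines in the satellite / Earth-center / ground-point triangle:
  sin(nadir)/R_E = sin(90 + el)/r  =>  cos(el) = (r/R_E)*sin(nadir)
cos(el) = (34885.3640 / 6371.0000) * sin(9.7 deg) = 0.9225888
el = arccos(0.9225888) = 22.6925 deg
(Earth-central angle = 90 - nadir - el = 57.6075 deg)

22.6925 degrees


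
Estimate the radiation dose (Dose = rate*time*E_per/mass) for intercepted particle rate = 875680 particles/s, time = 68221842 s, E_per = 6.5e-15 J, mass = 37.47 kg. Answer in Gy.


Total energy deposited = rate * time * E_per
  = 875680 * 68221842 * 6.5e-15 = 0.3883133 J
Dose = E_total / mass = 0.3883133 / 37.47
Dose = 0.01036331 Gy

0.0104 Gy


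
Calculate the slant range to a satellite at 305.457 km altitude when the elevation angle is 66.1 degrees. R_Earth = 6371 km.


h = 305.457 km, el = 66.1 deg
d = -R_E*sin(el) + sqrt((R_E*sin(el))^2 + 2*R_E*h + h^2)
d = -6371.0000*sin(1.1537) + sqrt((6371.0000*0.914254)^2 + 2*6371.0000*305.457 + 305.457^2)
d = 332.6175 km

332.6175 km


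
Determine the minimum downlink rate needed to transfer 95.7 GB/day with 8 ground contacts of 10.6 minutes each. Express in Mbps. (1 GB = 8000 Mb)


total contact time = 8 * 10.6 * 60 = 5088.0000 s
data = 95.7 GB = 765600.0000 Mb
rate = 765600.0000 / 5088.0000 = 150.4717 Mbps

150.4717 Mbps


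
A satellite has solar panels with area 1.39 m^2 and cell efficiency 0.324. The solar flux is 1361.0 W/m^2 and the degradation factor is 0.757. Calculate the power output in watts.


P = area * eta * S * degradation
P = 1.39 * 0.324 * 1361.0 * 0.757
P = 463.9955 W

463.9955 W


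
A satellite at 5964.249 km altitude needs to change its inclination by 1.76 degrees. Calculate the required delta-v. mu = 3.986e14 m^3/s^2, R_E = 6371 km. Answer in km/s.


r = 12335.2490 km = 1.2335249e+07 m
V = sqrt(mu/r) = 5684.5316 m/s
di = 1.76 deg = 0.03071779 rad
dV = 2*V*sin(di/2) = 2*5684.5316*sin(0.0153589)
dV = 174.6094 m/s = 0.1746094 km/s

0.1746 km/s


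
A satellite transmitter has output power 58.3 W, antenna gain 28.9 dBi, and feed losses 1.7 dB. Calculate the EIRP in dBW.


Pt = 58.3 W = 17.6567 dBW
EIRP = Pt_dBW + Gt - losses = 17.6567 + 28.9 - 1.7 = 44.8567 dBW

44.8567 dBW


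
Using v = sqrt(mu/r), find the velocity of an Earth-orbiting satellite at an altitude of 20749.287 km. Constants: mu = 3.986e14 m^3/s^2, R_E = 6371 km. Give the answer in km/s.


r = R_E + alt = 6371.0 + 20749.287 = 27120.2870 km = 2.7120287e+07 m
v = sqrt(mu/r) = sqrt(3.986e14 / 2.7120287e+07) = 3833.7299 m/s = 3.8337 km/s

3.8337 km/s


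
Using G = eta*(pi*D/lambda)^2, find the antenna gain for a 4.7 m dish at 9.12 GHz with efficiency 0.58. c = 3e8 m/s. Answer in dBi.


lambda = c/f = 3e8 / 9.12e+09 = 0.03289474 m
G = eta*(pi*D/lambda)^2 = 0.58*(pi*4.7/0.03289474)^2
G = 116861.2755 (linear)
G = 10*log10(116861.2755) = 50.6767 dBi

50.6767 dBi


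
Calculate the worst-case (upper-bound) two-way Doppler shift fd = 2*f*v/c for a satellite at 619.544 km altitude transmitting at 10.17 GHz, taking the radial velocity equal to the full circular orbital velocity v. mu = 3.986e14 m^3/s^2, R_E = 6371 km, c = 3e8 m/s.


r = 6.990544e+06 m
v = sqrt(mu/r) = 7551.1511 m/s (worst-case radial velocity)
f = 10.17 GHz = 1.017e+10 Hz
fd = 2*f*v/c = 2*1.017e+10*7551.1511/3.0e+08
fd = 511968.0442 Hz

511968.0442 Hz


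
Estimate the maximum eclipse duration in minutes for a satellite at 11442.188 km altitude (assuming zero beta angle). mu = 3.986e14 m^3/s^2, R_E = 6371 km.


r = 17813.1880 km
T = 394.3415 min
Eclipse fraction = arcsin(R_E/r)/pi = arcsin(6371.0000/17813.1880)/pi
= arcsin(0.3576564)/pi = 0.1164241
Eclipse duration = 0.1164241 * 394.3415 = 45.9108 min

45.9108 minutes


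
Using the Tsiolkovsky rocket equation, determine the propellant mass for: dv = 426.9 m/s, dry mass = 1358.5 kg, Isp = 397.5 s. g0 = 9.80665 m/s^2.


ve = Isp * g0 = 397.5 * 9.80665 = 3898.143375 m/s
mass ratio = exp(dv/ve) = exp(426.9/3898.143375) = 1.11573533
m_prop = m_dry * (mr - 1) = 1358.5 * (1.11573533 - 1)
m_prop = 157.2264 kg

157.2264 kg


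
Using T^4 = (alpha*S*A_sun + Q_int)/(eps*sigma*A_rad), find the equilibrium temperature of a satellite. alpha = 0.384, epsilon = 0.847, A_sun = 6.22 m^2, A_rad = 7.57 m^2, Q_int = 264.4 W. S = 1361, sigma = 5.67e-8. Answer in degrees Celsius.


Numerator = alpha*S*A_sun + Q_int = 0.384*1361*6.22 + 264.4 = 3515.1213 W
Denominator = eps*sigma*A_rad = 0.847*5.67e-8*7.57 = 3.6354849e-07 W/K^4
T^4 = 9.66892e+09 K^4
T = 313.5772 K = 40.4272 C

40.4272 degrees Celsius


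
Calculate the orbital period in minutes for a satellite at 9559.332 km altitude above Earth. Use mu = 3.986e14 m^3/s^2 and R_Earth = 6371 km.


r = 15930.3320 km = 1.5930332e+07 m
T = 2*pi*sqrt(r^3/mu) = 2*pi*sqrt(4.0427276e+21 / 3.986e14)
T = 20010.0633 s = 333.5011 min

333.5011 minutes


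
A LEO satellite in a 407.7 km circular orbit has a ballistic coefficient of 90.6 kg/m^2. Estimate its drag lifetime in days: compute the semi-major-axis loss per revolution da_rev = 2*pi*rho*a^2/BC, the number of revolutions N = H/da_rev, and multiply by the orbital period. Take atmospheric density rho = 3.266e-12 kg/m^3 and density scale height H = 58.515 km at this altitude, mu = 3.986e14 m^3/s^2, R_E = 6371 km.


a = R_E + alt = 6778.7000 km = 6.7787e+06 m
da_rev = 2*pi*rho*a^2/BC = 2*pi*3.266e-12*(6.7787e+06)^2/90.6 = 10.407842 m per revolution
N = H/da_rev = 58515.0000 m / 10.407842 m = 5622.2031 revolutions
P = 2*pi*sqrt(a^3/mu) = 5554.3193 s
lifetime = N*P = 5622.2031 * 5554.3193 = 3.1227511e+07 s = 361.4295 days

361.4295 days


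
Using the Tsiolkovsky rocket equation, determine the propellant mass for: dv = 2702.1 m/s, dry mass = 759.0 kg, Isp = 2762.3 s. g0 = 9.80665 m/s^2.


ve = Isp * g0 = 2762.3 * 9.80665 = 27088.909295 m/s
mass ratio = exp(dv/ve) = exp(2702.1/27088.909295) = 1.10489390
m_prop = m_dry * (mr - 1) = 759.0 * (1.10489390 - 1)
m_prop = 79.6145 kg

79.6145 kg


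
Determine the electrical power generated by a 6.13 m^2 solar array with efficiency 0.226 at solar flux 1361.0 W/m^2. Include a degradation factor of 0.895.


P = area * eta * S * degradation
P = 6.13 * 0.226 * 1361.0 * 0.895
P = 1687.5245 W

1687.5245 W


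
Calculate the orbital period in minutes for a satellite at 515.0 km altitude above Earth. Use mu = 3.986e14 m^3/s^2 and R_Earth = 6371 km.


r = 6886.0000 km = 6.886e+06 m
T = 2*pi*sqrt(r^3/mu) = 2*pi*sqrt(3.2651343e+20 / 3.986e14)
T = 5686.7187 s = 94.7786 min

94.7786 minutes


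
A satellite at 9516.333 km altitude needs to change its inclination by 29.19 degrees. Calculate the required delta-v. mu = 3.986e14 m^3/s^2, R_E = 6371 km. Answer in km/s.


r = 15887.3330 km = 1.5887333e+07 m
V = sqrt(mu/r) = 5008.9091 m/s
di = 29.19 deg = 0.5094616 rad
dV = 2*V*sin(di/2) = 2*5008.9091*sin(0.2547308)
dV = 2524.3390 m/s = 2.5243 km/s

2.5243 km/s


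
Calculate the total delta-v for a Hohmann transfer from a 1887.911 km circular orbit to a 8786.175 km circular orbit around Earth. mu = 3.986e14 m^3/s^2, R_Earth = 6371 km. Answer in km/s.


r1 = 8258.9110 km = 8.258911e+06 m
r2 = 15157.1750 km = 1.5157175e+07 m
dv1 = sqrt(mu/r1)*(sqrt(2*r2/(r1+r2)) - 1) = 957.3376 m/s
dv2 = sqrt(mu/r2)*(1 - sqrt(2*r1/(r1+r2))) = 821.0973 m/s
total dv = |dv1| + |dv2| = 957.3376 + 821.0973 = 1778.4349 m/s = 1.7784 km/s

1.7784 km/s


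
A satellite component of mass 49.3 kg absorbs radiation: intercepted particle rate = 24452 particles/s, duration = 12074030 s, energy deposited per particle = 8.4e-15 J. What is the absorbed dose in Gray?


Total energy deposited = rate * time * E_per
  = 24452 * 12074030 * 8.4e-15 = 0.002479967 J
Dose = E_total / mass = 0.002479967 / 49.3
Dose = 5.0303593e-05 Gy

5.0304e-05 Gy


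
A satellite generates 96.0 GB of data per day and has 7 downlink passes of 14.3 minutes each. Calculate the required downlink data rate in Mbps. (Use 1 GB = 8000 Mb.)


total contact time = 7 * 14.3 * 60 = 6006.0000 s
data = 96.0 GB = 768000.0000 Mb
rate = 768000.0000 / 6006.0000 = 127.8721 Mbps

127.8721 Mbps


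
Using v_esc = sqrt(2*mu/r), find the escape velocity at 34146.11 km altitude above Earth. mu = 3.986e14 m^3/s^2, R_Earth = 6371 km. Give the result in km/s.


r = 6371.0 + 34146.11 = 40517.1100 km = 4.051711e+07 m
v_esc = sqrt(2*mu/r) = sqrt(2*3.986e14 / 4.051711e+07)
v_esc = 4435.7230 m/s = 4.4357 km/s

4.4357 km/s


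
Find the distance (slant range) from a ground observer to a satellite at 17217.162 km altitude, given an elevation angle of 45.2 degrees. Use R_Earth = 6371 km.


h = 17217.162 km, el = 45.2 deg
d = -R_E*sin(el) + sqrt((R_E*sin(el))^2 + 2*R_E*h + h^2)
d = -6371.0000*sin(0.7888888) + sqrt((6371.0000*0.7095707)^2 + 2*6371.0000*17217.162 + 17217.162^2)
d = 18636.3594 km

18636.3594 km


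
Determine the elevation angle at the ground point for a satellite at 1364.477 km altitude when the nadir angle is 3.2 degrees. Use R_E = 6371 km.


r = R_E + alt = 7735.4770 km
Law of sines in the satellite / Earth-center / ground-point triangle:
  sin(nadir)/R_E = sin(90 + el)/r  =>  cos(el) = (r/R_E)*sin(nadir)
cos(el) = (7735.4770 / 6371.0000) * sin(3.2 deg) = 0.0677768
el = arccos(0.0677768) = 86.1137 deg
(Earth-central angle = 90 - nadir - el = 0.6863037 deg)

86.1137 degrees


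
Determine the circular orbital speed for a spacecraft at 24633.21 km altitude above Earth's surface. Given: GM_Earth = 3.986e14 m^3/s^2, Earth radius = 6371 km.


r = R_E + alt = 6371.0 + 24633.21 = 31004.2100 km = 3.100421e+07 m
v = sqrt(mu/r) = sqrt(3.986e14 / 3.100421e+07) = 3585.5709 m/s = 3.5856 km/s

3.5856 km/s


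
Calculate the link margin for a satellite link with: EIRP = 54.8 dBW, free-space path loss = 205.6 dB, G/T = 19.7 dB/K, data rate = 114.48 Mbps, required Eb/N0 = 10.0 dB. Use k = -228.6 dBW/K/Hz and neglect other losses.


C/N0 = EIRP - FSPL + G/T - k = 54.8 - 205.6 + 19.7 - (-228.6)
C/N0 = 97.5000 dB-Hz
R_b = 114.48 Mbps = 1.1448e+08 bps -> 10*log10(R_b) = 80.5873 dB-Hz
Eb/N0 = C/N0 - 10*log10(R_b) = 97.5000 - 80.5873 = 16.9127 dB
Margin = Eb/N0 - Eb/N0_req = 16.9127 - 10.0 = 6.9127 dB (link closes)

6.9127 dB


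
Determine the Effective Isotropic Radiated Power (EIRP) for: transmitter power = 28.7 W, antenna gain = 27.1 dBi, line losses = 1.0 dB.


Pt = 28.7 W = 14.5788 dBW
EIRP = Pt_dBW + Gt - losses = 14.5788 + 27.1 - 1.0 = 40.6788 dBW

40.6788 dBW


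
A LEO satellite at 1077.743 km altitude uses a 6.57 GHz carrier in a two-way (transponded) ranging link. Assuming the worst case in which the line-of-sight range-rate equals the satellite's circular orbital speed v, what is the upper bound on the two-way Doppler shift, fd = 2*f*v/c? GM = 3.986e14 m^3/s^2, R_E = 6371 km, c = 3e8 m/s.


r = 7.448743e+06 m
v = sqrt(mu/r) = 7315.2160 m/s (worst-case radial velocity)
f = 6.57 GHz = 6.57e+09 Hz
fd = 2*f*v/c = 2*6.57e+09*7315.2160/3.0e+08
fd = 320406.4591 Hz

320406.4591 Hz


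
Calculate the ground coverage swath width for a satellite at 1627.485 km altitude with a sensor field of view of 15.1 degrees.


FOV = 15.1 deg = 0.2635447 rad
swath = 2 * alt * tan(FOV/2) = 2 * 1627.485 * tan(0.1317724)
swath = 2 * 1627.485 * 0.1325404
swath = 431.4150 km

431.4150 km


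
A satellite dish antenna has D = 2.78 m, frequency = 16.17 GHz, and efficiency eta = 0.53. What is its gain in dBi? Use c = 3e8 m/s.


lambda = c/f = 3e8 / 1.617e+10 = 0.01855288 m
G = eta*(pi*D/lambda)^2 = 0.53*(pi*2.78/0.01855288)^2
G = 117447.2189 (linear)
G = 10*log10(117447.2189) = 50.6984 dBi

50.6984 dBi


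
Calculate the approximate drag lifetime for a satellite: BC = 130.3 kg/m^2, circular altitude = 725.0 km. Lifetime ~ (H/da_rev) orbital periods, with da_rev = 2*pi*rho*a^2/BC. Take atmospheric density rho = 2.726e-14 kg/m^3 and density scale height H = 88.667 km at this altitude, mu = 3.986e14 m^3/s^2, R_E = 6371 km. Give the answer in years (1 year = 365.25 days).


a = R_E + alt = 7096.0000 km = 7.096e+06 m
da_rev = 2*pi*rho*a^2/BC = 2*pi*2.726e-14*(7.096e+06)^2/130.3 = 0.0661894112 m per revolution
N = H/da_rev = 88667.0000 m / 0.0661894112 m = 1.3395949e+06 revolutions
P = 2*pi*sqrt(a^3/mu) = 5948.8310 s
lifetime = N*P = 1.3395949e+06 * 5948.8310 = 7.9690239e+09 s = 92234.0727 days
years = 92234.0727 / 365.25 = 252.5231 years

252.5231 years


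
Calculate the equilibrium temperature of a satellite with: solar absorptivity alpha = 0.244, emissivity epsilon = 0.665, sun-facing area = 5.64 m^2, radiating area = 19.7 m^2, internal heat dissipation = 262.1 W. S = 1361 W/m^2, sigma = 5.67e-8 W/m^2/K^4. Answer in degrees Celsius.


Numerator = alpha*S*A_sun + Q_int = 0.244*1361*5.64 + 262.1 = 2135.0538 W
Denominator = eps*sigma*A_rad = 0.665*5.67e-8*19.7 = 7.4279835e-07 W/K^4
T^4 = 2.8743383e+09 K^4
T = 231.5445 K = -41.6055 C

-41.6055 degrees Celsius


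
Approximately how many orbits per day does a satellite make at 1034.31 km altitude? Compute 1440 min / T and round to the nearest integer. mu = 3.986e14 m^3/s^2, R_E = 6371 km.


r = 7.40531e+06 m
T = 2*pi*sqrt(r^3/mu) = 6341.9978 s = 105.7000 min
revs/day = 1440 / 105.7000 = 13.6235
Rounded: 14 revolutions per day

14 revolutions per day


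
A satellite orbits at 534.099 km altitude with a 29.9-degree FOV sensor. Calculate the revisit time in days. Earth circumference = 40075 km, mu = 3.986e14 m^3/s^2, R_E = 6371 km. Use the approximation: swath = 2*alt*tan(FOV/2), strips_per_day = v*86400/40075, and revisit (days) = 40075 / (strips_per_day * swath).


swath = 2*534.099*tan(0.2609267) = 285.2239 km
v = sqrt(mu/r) = 7597.7271 m/s = 7.5977 km/s
strips/day = v*86400/40075 = 7.5977*86400/40075 = 16.3804
coverage/day = strips * swath = 16.3804 * 285.2239 = 4672.0754 km
revisit = 40075 / 4672.0754 = 8.5776 days

8.5776 days


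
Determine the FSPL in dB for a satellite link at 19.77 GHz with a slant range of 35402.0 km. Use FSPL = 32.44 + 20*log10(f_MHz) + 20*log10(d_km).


f = 19.77 GHz = 19770.0000 MHz
d = 35402.0 km
FSPL = 32.44 + 20*log10(19770.0000) + 20*log10(35402.0)
FSPL = 32.44 + 85.9201 + 90.9806
FSPL = 209.3407 dB

209.3407 dB


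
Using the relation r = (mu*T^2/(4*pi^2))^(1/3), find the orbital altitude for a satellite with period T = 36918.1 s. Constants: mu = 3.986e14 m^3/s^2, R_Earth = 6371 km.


T = 36918.1 s
r = (mu*T^2/(4*pi^2))^(1/3) = (3.986e14 * 36918.1^2 / (4*pi^2))^(1/3)
r = 2.3963601e+07 m = 23963.6010 km
alt = r - R_E = 23963.6010 - 6371 = 17592.6010 km

17592.6010 km


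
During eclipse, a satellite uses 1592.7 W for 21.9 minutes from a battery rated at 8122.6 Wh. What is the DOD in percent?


E_used = P * t / 60 = 1592.7 * 21.9 / 60 = 581.3355 Wh
DOD = E_used / E_total * 100 = 581.3355 / 8122.6 * 100
DOD = 7.1570 %

7.1570 %


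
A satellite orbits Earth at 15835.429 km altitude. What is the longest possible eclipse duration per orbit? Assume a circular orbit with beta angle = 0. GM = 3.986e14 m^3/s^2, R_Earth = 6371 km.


r = 22206.4290 km
T = 548.8808 min
Eclipse fraction = arcsin(R_E/r)/pi = arcsin(6371.0000/22206.4290)/pi
= arcsin(0.2868989)/pi = 0.09262438
Eclipse duration = 0.09262438 * 548.8808 = 50.8397 min

50.8397 minutes


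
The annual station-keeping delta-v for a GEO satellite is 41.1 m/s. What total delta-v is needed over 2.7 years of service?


dV = rate * years = 41.1 * 2.7
dV = 110.9700 m/s

110.9700 m/s


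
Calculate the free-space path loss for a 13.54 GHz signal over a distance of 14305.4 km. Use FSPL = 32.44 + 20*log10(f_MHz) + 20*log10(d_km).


f = 13.54 GHz = 13540.0000 MHz
d = 14305.4 km
FSPL = 32.44 + 20*log10(13540.0000) + 20*log10(14305.4)
FSPL = 32.44 + 82.6324 + 83.1100
FSPL = 198.1824 dB

198.1824 dB


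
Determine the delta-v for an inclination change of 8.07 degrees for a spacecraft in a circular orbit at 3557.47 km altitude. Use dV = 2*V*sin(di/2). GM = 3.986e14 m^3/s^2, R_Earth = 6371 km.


r = 9928.4700 km = 9.92847e+06 m
V = sqrt(mu/r) = 6336.1797 m/s
di = 8.07 deg = 0.1408481 rad
dV = 2*V*sin(di/2) = 2*6336.1797*sin(0.07042404)
dV = 891.7012 m/s = 0.8917012 km/s

0.8917 km/s


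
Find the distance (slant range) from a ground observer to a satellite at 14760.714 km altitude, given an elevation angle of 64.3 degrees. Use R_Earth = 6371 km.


h = 14760.714 km, el = 64.3 deg
d = -R_E*sin(el) + sqrt((R_E*sin(el))^2 + 2*R_E*h + h^2)
d = -6371.0000*sin(1.1222) + sqrt((6371.0000*0.901077)^2 + 2*6371.0000*14760.714 + 14760.714^2)
d = 15209.5615 km

15209.5615 km


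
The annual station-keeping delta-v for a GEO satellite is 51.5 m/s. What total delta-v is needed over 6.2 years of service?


dV = rate * years = 51.5 * 6.2
dV = 319.3000 m/s

319.3000 m/s


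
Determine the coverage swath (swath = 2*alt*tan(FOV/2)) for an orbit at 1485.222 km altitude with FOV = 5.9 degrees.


FOV = 5.9 deg = 0.1029744 rad
swath = 2 * alt * tan(FOV/2) = 2 * 1485.222 * tan(0.05148721)
swath = 2 * 1485.222 * 0.05153276
swath = 153.0752 km

153.0752 km


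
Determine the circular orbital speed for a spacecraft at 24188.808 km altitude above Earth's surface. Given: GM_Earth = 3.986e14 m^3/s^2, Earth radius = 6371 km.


r = R_E + alt = 6371.0 + 24188.808 = 30559.8080 km = 3.0559808e+07 m
v = sqrt(mu/r) = sqrt(3.986e14 / 3.0559808e+07) = 3611.5475 m/s = 3.6115 km/s

3.6115 km/s
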